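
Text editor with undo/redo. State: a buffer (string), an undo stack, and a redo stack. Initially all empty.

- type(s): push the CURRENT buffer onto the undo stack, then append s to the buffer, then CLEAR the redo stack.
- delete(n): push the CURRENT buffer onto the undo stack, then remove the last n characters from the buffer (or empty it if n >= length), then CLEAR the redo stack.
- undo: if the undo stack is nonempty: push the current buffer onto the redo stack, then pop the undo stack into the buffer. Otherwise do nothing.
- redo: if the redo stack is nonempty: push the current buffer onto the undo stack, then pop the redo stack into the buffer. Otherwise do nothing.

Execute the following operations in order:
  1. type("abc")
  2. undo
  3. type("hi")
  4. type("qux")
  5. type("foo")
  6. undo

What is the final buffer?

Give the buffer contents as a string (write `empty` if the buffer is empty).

Answer: hiqux

Derivation:
After op 1 (type): buf='abc' undo_depth=1 redo_depth=0
After op 2 (undo): buf='(empty)' undo_depth=0 redo_depth=1
After op 3 (type): buf='hi' undo_depth=1 redo_depth=0
After op 4 (type): buf='hiqux' undo_depth=2 redo_depth=0
After op 5 (type): buf='hiquxfoo' undo_depth=3 redo_depth=0
After op 6 (undo): buf='hiqux' undo_depth=2 redo_depth=1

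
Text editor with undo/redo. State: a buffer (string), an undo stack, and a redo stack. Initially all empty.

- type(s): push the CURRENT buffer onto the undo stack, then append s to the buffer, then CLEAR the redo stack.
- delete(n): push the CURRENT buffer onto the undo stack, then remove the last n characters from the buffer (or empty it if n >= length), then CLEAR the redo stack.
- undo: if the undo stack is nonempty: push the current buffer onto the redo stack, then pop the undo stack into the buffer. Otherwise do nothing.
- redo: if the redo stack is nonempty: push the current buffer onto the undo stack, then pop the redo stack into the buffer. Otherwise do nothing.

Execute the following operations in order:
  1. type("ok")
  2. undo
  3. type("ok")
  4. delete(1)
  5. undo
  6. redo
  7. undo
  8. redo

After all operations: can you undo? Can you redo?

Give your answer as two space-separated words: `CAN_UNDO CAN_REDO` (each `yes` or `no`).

After op 1 (type): buf='ok' undo_depth=1 redo_depth=0
After op 2 (undo): buf='(empty)' undo_depth=0 redo_depth=1
After op 3 (type): buf='ok' undo_depth=1 redo_depth=0
After op 4 (delete): buf='o' undo_depth=2 redo_depth=0
After op 5 (undo): buf='ok' undo_depth=1 redo_depth=1
After op 6 (redo): buf='o' undo_depth=2 redo_depth=0
After op 7 (undo): buf='ok' undo_depth=1 redo_depth=1
After op 8 (redo): buf='o' undo_depth=2 redo_depth=0

Answer: yes no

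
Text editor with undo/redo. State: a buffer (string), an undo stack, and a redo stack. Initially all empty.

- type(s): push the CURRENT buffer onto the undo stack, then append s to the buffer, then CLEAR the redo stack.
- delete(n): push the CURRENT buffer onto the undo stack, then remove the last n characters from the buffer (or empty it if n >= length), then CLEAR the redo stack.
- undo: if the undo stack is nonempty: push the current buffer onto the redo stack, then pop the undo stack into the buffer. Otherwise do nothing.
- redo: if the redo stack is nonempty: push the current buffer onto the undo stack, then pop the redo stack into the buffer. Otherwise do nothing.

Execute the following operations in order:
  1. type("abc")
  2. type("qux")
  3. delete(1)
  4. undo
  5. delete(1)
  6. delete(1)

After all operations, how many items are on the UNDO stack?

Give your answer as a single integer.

After op 1 (type): buf='abc' undo_depth=1 redo_depth=0
After op 2 (type): buf='abcqux' undo_depth=2 redo_depth=0
After op 3 (delete): buf='abcqu' undo_depth=3 redo_depth=0
After op 4 (undo): buf='abcqux' undo_depth=2 redo_depth=1
After op 5 (delete): buf='abcqu' undo_depth=3 redo_depth=0
After op 6 (delete): buf='abcq' undo_depth=4 redo_depth=0

Answer: 4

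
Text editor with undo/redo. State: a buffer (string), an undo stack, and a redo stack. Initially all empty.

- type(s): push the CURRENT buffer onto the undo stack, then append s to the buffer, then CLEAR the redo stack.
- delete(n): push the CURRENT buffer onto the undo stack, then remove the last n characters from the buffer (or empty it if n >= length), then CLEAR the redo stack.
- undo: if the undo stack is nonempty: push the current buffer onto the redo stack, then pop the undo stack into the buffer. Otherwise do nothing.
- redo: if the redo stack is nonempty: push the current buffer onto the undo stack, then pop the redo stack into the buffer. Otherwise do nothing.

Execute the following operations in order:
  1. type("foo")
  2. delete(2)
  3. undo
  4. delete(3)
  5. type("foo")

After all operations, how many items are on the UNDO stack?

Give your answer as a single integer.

Answer: 3

Derivation:
After op 1 (type): buf='foo' undo_depth=1 redo_depth=0
After op 2 (delete): buf='f' undo_depth=2 redo_depth=0
After op 3 (undo): buf='foo' undo_depth=1 redo_depth=1
After op 4 (delete): buf='(empty)' undo_depth=2 redo_depth=0
After op 5 (type): buf='foo' undo_depth=3 redo_depth=0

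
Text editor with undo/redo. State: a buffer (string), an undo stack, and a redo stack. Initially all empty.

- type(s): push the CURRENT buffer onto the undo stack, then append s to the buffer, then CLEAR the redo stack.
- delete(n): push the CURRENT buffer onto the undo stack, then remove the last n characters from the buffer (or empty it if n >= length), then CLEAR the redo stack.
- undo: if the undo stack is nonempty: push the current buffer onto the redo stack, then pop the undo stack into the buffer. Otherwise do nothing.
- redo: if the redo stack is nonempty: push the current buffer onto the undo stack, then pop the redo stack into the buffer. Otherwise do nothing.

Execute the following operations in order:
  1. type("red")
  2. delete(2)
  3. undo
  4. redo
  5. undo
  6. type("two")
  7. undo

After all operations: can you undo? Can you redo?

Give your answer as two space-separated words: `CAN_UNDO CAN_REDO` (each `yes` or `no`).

Answer: yes yes

Derivation:
After op 1 (type): buf='red' undo_depth=1 redo_depth=0
After op 2 (delete): buf='r' undo_depth=2 redo_depth=0
After op 3 (undo): buf='red' undo_depth=1 redo_depth=1
After op 4 (redo): buf='r' undo_depth=2 redo_depth=0
After op 5 (undo): buf='red' undo_depth=1 redo_depth=1
After op 6 (type): buf='redtwo' undo_depth=2 redo_depth=0
After op 7 (undo): buf='red' undo_depth=1 redo_depth=1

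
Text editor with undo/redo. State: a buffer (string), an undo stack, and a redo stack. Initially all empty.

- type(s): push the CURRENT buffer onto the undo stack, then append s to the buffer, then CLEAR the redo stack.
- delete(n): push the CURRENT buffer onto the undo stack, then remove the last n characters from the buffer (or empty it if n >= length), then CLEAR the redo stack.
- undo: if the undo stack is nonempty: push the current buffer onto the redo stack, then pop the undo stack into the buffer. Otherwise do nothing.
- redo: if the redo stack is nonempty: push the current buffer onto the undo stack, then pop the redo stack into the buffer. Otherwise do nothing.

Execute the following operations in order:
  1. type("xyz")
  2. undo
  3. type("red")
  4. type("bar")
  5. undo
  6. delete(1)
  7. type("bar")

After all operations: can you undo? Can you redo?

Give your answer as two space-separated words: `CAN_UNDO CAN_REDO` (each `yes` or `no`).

After op 1 (type): buf='xyz' undo_depth=1 redo_depth=0
After op 2 (undo): buf='(empty)' undo_depth=0 redo_depth=1
After op 3 (type): buf='red' undo_depth=1 redo_depth=0
After op 4 (type): buf='redbar' undo_depth=2 redo_depth=0
After op 5 (undo): buf='red' undo_depth=1 redo_depth=1
After op 6 (delete): buf='re' undo_depth=2 redo_depth=0
After op 7 (type): buf='rebar' undo_depth=3 redo_depth=0

Answer: yes no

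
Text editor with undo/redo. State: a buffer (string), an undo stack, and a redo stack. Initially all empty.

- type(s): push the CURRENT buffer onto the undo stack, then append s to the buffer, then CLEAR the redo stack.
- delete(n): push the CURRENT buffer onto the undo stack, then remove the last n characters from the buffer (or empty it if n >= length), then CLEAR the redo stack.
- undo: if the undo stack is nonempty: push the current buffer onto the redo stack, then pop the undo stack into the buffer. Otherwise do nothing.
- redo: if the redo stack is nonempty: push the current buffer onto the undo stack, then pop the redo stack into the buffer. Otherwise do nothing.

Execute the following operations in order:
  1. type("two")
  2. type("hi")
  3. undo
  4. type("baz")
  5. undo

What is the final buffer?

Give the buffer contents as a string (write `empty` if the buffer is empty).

Answer: two

Derivation:
After op 1 (type): buf='two' undo_depth=1 redo_depth=0
After op 2 (type): buf='twohi' undo_depth=2 redo_depth=0
After op 3 (undo): buf='two' undo_depth=1 redo_depth=1
After op 4 (type): buf='twobaz' undo_depth=2 redo_depth=0
After op 5 (undo): buf='two' undo_depth=1 redo_depth=1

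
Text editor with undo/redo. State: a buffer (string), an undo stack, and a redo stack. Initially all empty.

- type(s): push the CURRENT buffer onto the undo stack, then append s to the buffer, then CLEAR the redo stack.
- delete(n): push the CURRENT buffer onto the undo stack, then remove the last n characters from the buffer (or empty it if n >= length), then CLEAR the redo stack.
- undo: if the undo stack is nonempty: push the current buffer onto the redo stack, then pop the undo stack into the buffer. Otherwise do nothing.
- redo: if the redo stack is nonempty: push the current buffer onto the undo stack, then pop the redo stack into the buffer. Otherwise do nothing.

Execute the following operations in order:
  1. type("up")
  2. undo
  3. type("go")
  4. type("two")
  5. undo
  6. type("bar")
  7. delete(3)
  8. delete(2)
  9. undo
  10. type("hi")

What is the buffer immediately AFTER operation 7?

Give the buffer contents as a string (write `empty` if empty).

After op 1 (type): buf='up' undo_depth=1 redo_depth=0
After op 2 (undo): buf='(empty)' undo_depth=0 redo_depth=1
After op 3 (type): buf='go' undo_depth=1 redo_depth=0
After op 4 (type): buf='gotwo' undo_depth=2 redo_depth=0
After op 5 (undo): buf='go' undo_depth=1 redo_depth=1
After op 6 (type): buf='gobar' undo_depth=2 redo_depth=0
After op 7 (delete): buf='go' undo_depth=3 redo_depth=0

Answer: go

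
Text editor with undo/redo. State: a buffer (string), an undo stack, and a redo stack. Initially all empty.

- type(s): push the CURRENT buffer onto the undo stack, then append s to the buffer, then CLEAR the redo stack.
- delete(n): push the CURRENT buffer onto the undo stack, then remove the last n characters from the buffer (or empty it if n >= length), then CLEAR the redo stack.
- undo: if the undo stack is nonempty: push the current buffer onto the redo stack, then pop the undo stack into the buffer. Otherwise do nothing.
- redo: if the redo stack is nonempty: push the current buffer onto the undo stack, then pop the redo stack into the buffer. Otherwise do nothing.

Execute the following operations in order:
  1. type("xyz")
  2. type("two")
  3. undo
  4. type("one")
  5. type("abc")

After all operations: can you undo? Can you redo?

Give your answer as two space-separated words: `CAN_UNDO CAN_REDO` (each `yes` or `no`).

Answer: yes no

Derivation:
After op 1 (type): buf='xyz' undo_depth=1 redo_depth=0
After op 2 (type): buf='xyztwo' undo_depth=2 redo_depth=0
After op 3 (undo): buf='xyz' undo_depth=1 redo_depth=1
After op 4 (type): buf='xyzone' undo_depth=2 redo_depth=0
After op 5 (type): buf='xyzoneabc' undo_depth=3 redo_depth=0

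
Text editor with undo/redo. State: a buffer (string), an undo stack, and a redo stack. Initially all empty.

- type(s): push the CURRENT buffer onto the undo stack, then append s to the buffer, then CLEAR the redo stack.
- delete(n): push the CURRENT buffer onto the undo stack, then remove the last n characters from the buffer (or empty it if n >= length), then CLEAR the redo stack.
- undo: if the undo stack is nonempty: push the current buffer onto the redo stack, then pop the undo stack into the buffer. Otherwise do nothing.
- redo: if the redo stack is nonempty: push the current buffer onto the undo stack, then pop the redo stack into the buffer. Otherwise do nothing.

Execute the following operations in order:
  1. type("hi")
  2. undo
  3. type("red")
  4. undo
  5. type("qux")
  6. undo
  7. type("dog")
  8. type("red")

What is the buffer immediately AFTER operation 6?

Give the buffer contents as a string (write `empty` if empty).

After op 1 (type): buf='hi' undo_depth=1 redo_depth=0
After op 2 (undo): buf='(empty)' undo_depth=0 redo_depth=1
After op 3 (type): buf='red' undo_depth=1 redo_depth=0
After op 4 (undo): buf='(empty)' undo_depth=0 redo_depth=1
After op 5 (type): buf='qux' undo_depth=1 redo_depth=0
After op 6 (undo): buf='(empty)' undo_depth=0 redo_depth=1

Answer: empty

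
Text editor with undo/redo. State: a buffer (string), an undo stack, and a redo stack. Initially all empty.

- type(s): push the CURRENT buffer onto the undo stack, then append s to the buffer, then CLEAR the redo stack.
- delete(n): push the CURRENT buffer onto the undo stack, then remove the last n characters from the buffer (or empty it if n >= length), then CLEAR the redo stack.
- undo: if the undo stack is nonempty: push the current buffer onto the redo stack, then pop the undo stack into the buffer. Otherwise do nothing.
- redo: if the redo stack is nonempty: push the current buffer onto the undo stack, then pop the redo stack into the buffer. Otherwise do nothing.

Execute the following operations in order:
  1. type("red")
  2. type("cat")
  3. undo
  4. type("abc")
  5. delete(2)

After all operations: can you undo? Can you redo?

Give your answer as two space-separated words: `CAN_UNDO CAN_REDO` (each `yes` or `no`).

Answer: yes no

Derivation:
After op 1 (type): buf='red' undo_depth=1 redo_depth=0
After op 2 (type): buf='redcat' undo_depth=2 redo_depth=0
After op 3 (undo): buf='red' undo_depth=1 redo_depth=1
After op 4 (type): buf='redabc' undo_depth=2 redo_depth=0
After op 5 (delete): buf='reda' undo_depth=3 redo_depth=0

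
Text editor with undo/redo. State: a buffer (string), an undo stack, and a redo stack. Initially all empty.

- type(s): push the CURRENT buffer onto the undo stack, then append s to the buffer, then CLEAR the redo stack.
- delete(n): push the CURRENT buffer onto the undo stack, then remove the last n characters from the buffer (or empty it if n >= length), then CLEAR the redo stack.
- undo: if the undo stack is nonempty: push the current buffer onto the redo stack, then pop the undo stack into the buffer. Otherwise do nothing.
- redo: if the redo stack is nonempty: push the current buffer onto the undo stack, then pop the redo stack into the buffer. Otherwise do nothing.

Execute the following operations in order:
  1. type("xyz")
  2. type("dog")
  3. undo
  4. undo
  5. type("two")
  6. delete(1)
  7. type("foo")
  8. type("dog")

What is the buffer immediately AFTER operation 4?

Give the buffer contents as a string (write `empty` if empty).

Answer: empty

Derivation:
After op 1 (type): buf='xyz' undo_depth=1 redo_depth=0
After op 2 (type): buf='xyzdog' undo_depth=2 redo_depth=0
After op 3 (undo): buf='xyz' undo_depth=1 redo_depth=1
After op 4 (undo): buf='(empty)' undo_depth=0 redo_depth=2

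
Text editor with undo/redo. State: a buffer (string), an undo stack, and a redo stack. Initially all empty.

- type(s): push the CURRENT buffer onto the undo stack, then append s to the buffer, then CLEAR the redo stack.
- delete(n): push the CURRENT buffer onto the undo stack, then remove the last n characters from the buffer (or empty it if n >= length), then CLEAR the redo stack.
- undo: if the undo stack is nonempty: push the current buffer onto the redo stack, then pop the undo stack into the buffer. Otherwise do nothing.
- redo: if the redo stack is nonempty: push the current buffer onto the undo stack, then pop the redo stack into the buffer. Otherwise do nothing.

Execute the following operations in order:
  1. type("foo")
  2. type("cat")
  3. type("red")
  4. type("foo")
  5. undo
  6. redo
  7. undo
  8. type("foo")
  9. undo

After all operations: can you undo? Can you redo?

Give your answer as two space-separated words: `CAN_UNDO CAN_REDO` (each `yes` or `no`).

Answer: yes yes

Derivation:
After op 1 (type): buf='foo' undo_depth=1 redo_depth=0
After op 2 (type): buf='foocat' undo_depth=2 redo_depth=0
After op 3 (type): buf='foocatred' undo_depth=3 redo_depth=0
After op 4 (type): buf='foocatredfoo' undo_depth=4 redo_depth=0
After op 5 (undo): buf='foocatred' undo_depth=3 redo_depth=1
After op 6 (redo): buf='foocatredfoo' undo_depth=4 redo_depth=0
After op 7 (undo): buf='foocatred' undo_depth=3 redo_depth=1
After op 8 (type): buf='foocatredfoo' undo_depth=4 redo_depth=0
After op 9 (undo): buf='foocatred' undo_depth=3 redo_depth=1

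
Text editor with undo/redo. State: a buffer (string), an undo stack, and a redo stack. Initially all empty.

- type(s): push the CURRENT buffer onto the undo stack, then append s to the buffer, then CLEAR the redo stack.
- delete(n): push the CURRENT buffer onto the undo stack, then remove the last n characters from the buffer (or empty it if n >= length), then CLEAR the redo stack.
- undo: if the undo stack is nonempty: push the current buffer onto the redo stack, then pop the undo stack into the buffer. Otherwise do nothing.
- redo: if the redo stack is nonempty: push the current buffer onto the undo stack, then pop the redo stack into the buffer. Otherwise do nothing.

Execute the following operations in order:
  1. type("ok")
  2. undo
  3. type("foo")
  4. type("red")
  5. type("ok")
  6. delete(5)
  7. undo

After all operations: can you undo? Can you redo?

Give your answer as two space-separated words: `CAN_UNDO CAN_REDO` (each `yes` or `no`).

After op 1 (type): buf='ok' undo_depth=1 redo_depth=0
After op 2 (undo): buf='(empty)' undo_depth=0 redo_depth=1
After op 3 (type): buf='foo' undo_depth=1 redo_depth=0
After op 4 (type): buf='foored' undo_depth=2 redo_depth=0
After op 5 (type): buf='fooredok' undo_depth=3 redo_depth=0
After op 6 (delete): buf='foo' undo_depth=4 redo_depth=0
After op 7 (undo): buf='fooredok' undo_depth=3 redo_depth=1

Answer: yes yes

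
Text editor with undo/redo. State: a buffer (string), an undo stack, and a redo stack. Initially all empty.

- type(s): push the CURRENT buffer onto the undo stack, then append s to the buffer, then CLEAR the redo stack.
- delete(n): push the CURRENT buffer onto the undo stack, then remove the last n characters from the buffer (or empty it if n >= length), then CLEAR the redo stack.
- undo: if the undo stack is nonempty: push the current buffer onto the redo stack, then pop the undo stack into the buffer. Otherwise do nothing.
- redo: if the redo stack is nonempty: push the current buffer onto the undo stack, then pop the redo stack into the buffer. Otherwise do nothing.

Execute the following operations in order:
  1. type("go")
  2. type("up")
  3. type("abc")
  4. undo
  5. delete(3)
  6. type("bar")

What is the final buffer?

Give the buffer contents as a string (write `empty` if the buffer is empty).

After op 1 (type): buf='go' undo_depth=1 redo_depth=0
After op 2 (type): buf='goup' undo_depth=2 redo_depth=0
After op 3 (type): buf='goupabc' undo_depth=3 redo_depth=0
After op 4 (undo): buf='goup' undo_depth=2 redo_depth=1
After op 5 (delete): buf='g' undo_depth=3 redo_depth=0
After op 6 (type): buf='gbar' undo_depth=4 redo_depth=0

Answer: gbar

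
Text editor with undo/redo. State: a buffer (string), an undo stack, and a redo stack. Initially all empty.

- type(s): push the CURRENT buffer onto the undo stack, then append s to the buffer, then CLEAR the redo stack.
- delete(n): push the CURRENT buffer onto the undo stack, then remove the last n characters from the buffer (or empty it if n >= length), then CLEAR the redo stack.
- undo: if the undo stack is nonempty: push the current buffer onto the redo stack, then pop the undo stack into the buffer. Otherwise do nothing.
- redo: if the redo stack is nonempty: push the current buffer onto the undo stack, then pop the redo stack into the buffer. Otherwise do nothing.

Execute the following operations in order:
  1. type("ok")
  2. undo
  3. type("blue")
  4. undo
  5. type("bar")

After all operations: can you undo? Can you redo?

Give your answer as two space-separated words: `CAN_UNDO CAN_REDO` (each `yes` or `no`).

After op 1 (type): buf='ok' undo_depth=1 redo_depth=0
After op 2 (undo): buf='(empty)' undo_depth=0 redo_depth=1
After op 3 (type): buf='blue' undo_depth=1 redo_depth=0
After op 4 (undo): buf='(empty)' undo_depth=0 redo_depth=1
After op 5 (type): buf='bar' undo_depth=1 redo_depth=0

Answer: yes no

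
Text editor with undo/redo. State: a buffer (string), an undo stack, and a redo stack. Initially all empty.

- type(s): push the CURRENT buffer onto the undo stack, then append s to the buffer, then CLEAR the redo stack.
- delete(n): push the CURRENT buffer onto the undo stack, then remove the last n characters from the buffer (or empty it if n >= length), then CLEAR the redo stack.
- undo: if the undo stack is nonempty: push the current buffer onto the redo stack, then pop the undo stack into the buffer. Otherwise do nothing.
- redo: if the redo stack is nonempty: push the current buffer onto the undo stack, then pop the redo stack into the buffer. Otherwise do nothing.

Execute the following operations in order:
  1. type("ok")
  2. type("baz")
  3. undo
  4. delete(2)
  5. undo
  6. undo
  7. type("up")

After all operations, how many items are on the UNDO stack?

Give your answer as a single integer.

Answer: 1

Derivation:
After op 1 (type): buf='ok' undo_depth=1 redo_depth=0
After op 2 (type): buf='okbaz' undo_depth=2 redo_depth=0
After op 3 (undo): buf='ok' undo_depth=1 redo_depth=1
After op 4 (delete): buf='(empty)' undo_depth=2 redo_depth=0
After op 5 (undo): buf='ok' undo_depth=1 redo_depth=1
After op 6 (undo): buf='(empty)' undo_depth=0 redo_depth=2
After op 7 (type): buf='up' undo_depth=1 redo_depth=0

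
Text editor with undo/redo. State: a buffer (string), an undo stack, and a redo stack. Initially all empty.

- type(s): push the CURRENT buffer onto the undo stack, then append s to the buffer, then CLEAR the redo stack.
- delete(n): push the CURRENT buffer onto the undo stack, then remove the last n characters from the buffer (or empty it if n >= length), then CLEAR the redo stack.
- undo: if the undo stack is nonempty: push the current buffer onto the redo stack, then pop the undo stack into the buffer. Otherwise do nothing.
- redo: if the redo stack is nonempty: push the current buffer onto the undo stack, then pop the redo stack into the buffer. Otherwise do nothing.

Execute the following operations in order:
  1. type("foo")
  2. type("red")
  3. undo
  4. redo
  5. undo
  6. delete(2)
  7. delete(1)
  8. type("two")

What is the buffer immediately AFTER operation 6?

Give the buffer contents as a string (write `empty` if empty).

After op 1 (type): buf='foo' undo_depth=1 redo_depth=0
After op 2 (type): buf='foored' undo_depth=2 redo_depth=0
After op 3 (undo): buf='foo' undo_depth=1 redo_depth=1
After op 4 (redo): buf='foored' undo_depth=2 redo_depth=0
After op 5 (undo): buf='foo' undo_depth=1 redo_depth=1
After op 6 (delete): buf='f' undo_depth=2 redo_depth=0

Answer: f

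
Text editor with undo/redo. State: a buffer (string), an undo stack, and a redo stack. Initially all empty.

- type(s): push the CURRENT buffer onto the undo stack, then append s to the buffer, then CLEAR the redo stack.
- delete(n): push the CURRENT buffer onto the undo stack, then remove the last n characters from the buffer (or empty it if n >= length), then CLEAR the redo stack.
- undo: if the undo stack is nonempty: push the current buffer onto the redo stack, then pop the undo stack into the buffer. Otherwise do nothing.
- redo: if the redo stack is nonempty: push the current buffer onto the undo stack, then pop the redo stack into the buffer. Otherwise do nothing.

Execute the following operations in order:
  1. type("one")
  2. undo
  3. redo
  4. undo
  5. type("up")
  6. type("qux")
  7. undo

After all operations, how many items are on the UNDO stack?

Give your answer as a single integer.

After op 1 (type): buf='one' undo_depth=1 redo_depth=0
After op 2 (undo): buf='(empty)' undo_depth=0 redo_depth=1
After op 3 (redo): buf='one' undo_depth=1 redo_depth=0
After op 4 (undo): buf='(empty)' undo_depth=0 redo_depth=1
After op 5 (type): buf='up' undo_depth=1 redo_depth=0
After op 6 (type): buf='upqux' undo_depth=2 redo_depth=0
After op 7 (undo): buf='up' undo_depth=1 redo_depth=1

Answer: 1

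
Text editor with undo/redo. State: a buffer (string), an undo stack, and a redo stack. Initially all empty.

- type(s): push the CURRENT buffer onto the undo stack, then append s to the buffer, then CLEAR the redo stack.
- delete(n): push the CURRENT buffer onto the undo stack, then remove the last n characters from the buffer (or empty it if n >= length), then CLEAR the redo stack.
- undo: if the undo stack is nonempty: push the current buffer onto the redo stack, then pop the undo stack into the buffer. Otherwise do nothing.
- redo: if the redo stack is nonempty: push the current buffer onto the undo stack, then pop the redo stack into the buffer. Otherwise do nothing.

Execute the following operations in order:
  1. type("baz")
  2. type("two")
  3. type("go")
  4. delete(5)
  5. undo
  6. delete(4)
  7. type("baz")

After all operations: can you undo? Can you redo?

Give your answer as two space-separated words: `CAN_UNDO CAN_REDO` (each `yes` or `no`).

Answer: yes no

Derivation:
After op 1 (type): buf='baz' undo_depth=1 redo_depth=0
After op 2 (type): buf='baztwo' undo_depth=2 redo_depth=0
After op 3 (type): buf='baztwogo' undo_depth=3 redo_depth=0
After op 4 (delete): buf='baz' undo_depth=4 redo_depth=0
After op 5 (undo): buf='baztwogo' undo_depth=3 redo_depth=1
After op 6 (delete): buf='bazt' undo_depth=4 redo_depth=0
After op 7 (type): buf='baztbaz' undo_depth=5 redo_depth=0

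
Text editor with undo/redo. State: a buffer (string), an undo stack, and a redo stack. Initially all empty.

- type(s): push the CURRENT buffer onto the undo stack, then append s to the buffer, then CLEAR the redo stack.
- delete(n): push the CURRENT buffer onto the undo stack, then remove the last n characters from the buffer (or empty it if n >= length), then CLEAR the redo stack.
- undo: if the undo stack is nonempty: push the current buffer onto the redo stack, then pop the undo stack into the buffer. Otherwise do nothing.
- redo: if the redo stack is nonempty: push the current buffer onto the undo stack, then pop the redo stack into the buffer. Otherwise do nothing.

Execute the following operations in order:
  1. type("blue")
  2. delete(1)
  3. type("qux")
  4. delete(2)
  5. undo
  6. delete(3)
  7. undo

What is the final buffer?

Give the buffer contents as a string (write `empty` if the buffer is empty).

After op 1 (type): buf='blue' undo_depth=1 redo_depth=0
After op 2 (delete): buf='blu' undo_depth=2 redo_depth=0
After op 3 (type): buf='bluqux' undo_depth=3 redo_depth=0
After op 4 (delete): buf='bluq' undo_depth=4 redo_depth=0
After op 5 (undo): buf='bluqux' undo_depth=3 redo_depth=1
After op 6 (delete): buf='blu' undo_depth=4 redo_depth=0
After op 7 (undo): buf='bluqux' undo_depth=3 redo_depth=1

Answer: bluqux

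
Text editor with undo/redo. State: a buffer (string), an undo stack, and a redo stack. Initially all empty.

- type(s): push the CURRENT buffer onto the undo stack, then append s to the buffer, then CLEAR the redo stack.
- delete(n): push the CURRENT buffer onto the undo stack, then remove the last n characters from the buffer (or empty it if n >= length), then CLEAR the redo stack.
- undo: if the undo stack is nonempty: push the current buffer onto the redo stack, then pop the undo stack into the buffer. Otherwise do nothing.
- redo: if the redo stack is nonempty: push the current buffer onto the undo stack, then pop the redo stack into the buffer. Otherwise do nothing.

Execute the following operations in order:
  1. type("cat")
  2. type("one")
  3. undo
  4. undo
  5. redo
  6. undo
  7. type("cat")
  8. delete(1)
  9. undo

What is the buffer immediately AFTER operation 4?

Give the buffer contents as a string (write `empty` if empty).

Answer: empty

Derivation:
After op 1 (type): buf='cat' undo_depth=1 redo_depth=0
After op 2 (type): buf='catone' undo_depth=2 redo_depth=0
After op 3 (undo): buf='cat' undo_depth=1 redo_depth=1
After op 4 (undo): buf='(empty)' undo_depth=0 redo_depth=2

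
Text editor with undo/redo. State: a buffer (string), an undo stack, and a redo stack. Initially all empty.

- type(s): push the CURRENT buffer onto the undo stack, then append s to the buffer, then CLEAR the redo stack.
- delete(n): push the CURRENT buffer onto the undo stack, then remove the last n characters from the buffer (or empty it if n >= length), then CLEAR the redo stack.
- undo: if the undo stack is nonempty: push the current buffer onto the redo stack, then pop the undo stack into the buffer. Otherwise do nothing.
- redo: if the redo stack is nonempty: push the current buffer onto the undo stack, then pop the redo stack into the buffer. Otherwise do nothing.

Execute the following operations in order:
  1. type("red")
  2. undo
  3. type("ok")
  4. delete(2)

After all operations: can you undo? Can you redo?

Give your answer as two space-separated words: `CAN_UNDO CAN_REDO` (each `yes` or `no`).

After op 1 (type): buf='red' undo_depth=1 redo_depth=0
After op 2 (undo): buf='(empty)' undo_depth=0 redo_depth=1
After op 3 (type): buf='ok' undo_depth=1 redo_depth=0
After op 4 (delete): buf='(empty)' undo_depth=2 redo_depth=0

Answer: yes no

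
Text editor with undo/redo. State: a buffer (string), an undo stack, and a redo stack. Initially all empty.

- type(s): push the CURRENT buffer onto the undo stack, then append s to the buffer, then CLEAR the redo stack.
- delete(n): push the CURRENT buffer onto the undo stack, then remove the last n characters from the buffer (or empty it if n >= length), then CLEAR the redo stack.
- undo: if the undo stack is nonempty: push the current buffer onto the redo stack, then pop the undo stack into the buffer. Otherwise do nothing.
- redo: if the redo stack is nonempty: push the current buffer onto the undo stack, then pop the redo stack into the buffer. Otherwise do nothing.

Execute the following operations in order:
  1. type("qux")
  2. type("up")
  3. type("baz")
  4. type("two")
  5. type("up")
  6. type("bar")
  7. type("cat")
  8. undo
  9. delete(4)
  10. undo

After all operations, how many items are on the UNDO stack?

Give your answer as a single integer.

Answer: 6

Derivation:
After op 1 (type): buf='qux' undo_depth=1 redo_depth=0
After op 2 (type): buf='quxup' undo_depth=2 redo_depth=0
After op 3 (type): buf='quxupbaz' undo_depth=3 redo_depth=0
After op 4 (type): buf='quxupbaztwo' undo_depth=4 redo_depth=0
After op 5 (type): buf='quxupbaztwoup' undo_depth=5 redo_depth=0
After op 6 (type): buf='quxupbaztwoupbar' undo_depth=6 redo_depth=0
After op 7 (type): buf='quxupbaztwoupbarcat' undo_depth=7 redo_depth=0
After op 8 (undo): buf='quxupbaztwoupbar' undo_depth=6 redo_depth=1
After op 9 (delete): buf='quxupbaztwou' undo_depth=7 redo_depth=0
After op 10 (undo): buf='quxupbaztwoupbar' undo_depth=6 redo_depth=1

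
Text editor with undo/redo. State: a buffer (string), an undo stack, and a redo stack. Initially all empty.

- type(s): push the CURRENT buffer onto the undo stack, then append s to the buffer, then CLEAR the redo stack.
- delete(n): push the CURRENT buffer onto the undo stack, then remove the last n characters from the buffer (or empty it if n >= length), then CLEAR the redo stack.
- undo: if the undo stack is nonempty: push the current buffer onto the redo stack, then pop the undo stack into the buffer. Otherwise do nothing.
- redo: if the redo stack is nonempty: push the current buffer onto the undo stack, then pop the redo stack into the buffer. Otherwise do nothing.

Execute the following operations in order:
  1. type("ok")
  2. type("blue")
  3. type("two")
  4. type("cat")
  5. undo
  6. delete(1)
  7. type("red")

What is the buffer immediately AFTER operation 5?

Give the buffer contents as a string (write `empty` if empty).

After op 1 (type): buf='ok' undo_depth=1 redo_depth=0
After op 2 (type): buf='okblue' undo_depth=2 redo_depth=0
After op 3 (type): buf='okbluetwo' undo_depth=3 redo_depth=0
After op 4 (type): buf='okbluetwocat' undo_depth=4 redo_depth=0
After op 5 (undo): buf='okbluetwo' undo_depth=3 redo_depth=1

Answer: okbluetwo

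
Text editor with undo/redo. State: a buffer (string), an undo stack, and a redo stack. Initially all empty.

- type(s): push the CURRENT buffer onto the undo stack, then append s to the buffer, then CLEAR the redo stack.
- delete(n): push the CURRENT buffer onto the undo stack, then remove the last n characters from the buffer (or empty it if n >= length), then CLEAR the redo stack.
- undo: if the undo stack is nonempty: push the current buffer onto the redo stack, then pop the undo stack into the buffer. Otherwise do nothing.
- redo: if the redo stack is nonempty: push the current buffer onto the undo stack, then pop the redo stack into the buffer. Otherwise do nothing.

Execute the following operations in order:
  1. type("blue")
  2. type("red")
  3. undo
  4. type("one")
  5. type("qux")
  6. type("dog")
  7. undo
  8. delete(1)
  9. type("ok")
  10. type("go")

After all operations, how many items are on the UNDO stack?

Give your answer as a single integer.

Answer: 6

Derivation:
After op 1 (type): buf='blue' undo_depth=1 redo_depth=0
After op 2 (type): buf='bluered' undo_depth=2 redo_depth=0
After op 3 (undo): buf='blue' undo_depth=1 redo_depth=1
After op 4 (type): buf='blueone' undo_depth=2 redo_depth=0
After op 5 (type): buf='blueonequx' undo_depth=3 redo_depth=0
After op 6 (type): buf='blueonequxdog' undo_depth=4 redo_depth=0
After op 7 (undo): buf='blueonequx' undo_depth=3 redo_depth=1
After op 8 (delete): buf='blueonequ' undo_depth=4 redo_depth=0
After op 9 (type): buf='blueonequok' undo_depth=5 redo_depth=0
After op 10 (type): buf='blueonequokgo' undo_depth=6 redo_depth=0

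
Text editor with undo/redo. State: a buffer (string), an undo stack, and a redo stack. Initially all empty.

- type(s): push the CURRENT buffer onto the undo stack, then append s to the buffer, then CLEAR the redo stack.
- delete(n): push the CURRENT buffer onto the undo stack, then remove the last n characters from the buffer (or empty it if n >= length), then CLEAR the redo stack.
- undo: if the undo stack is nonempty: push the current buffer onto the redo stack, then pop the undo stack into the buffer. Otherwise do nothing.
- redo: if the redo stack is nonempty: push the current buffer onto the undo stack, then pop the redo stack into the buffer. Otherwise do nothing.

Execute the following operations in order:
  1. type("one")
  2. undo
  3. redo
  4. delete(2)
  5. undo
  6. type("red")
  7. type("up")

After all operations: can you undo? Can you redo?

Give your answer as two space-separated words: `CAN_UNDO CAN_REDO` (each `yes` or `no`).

After op 1 (type): buf='one' undo_depth=1 redo_depth=0
After op 2 (undo): buf='(empty)' undo_depth=0 redo_depth=1
After op 3 (redo): buf='one' undo_depth=1 redo_depth=0
After op 4 (delete): buf='o' undo_depth=2 redo_depth=0
After op 5 (undo): buf='one' undo_depth=1 redo_depth=1
After op 6 (type): buf='onered' undo_depth=2 redo_depth=0
After op 7 (type): buf='oneredup' undo_depth=3 redo_depth=0

Answer: yes no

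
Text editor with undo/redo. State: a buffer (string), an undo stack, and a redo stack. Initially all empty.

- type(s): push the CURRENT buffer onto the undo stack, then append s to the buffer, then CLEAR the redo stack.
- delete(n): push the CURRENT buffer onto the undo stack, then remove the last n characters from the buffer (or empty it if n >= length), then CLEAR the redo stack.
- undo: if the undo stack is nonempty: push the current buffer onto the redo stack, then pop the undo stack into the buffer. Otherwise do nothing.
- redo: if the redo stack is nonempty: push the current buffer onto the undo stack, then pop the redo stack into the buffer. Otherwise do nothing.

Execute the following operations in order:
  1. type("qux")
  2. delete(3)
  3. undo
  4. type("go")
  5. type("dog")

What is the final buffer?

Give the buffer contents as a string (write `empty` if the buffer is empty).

Answer: quxgodog

Derivation:
After op 1 (type): buf='qux' undo_depth=1 redo_depth=0
After op 2 (delete): buf='(empty)' undo_depth=2 redo_depth=0
After op 3 (undo): buf='qux' undo_depth=1 redo_depth=1
After op 4 (type): buf='quxgo' undo_depth=2 redo_depth=0
After op 5 (type): buf='quxgodog' undo_depth=3 redo_depth=0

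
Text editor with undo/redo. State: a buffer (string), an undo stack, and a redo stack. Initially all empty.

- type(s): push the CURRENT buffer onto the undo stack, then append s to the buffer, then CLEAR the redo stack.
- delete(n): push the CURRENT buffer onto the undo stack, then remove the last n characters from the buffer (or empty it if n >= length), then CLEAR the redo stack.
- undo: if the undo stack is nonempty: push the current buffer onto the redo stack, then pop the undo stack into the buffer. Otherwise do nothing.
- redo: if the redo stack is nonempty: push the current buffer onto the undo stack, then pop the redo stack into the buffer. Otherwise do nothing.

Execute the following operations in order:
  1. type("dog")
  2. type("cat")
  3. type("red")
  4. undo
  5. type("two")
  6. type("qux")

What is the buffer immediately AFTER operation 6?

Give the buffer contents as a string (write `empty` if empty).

Answer: dogcattwoqux

Derivation:
After op 1 (type): buf='dog' undo_depth=1 redo_depth=0
After op 2 (type): buf='dogcat' undo_depth=2 redo_depth=0
After op 3 (type): buf='dogcatred' undo_depth=3 redo_depth=0
After op 4 (undo): buf='dogcat' undo_depth=2 redo_depth=1
After op 5 (type): buf='dogcattwo' undo_depth=3 redo_depth=0
After op 6 (type): buf='dogcattwoqux' undo_depth=4 redo_depth=0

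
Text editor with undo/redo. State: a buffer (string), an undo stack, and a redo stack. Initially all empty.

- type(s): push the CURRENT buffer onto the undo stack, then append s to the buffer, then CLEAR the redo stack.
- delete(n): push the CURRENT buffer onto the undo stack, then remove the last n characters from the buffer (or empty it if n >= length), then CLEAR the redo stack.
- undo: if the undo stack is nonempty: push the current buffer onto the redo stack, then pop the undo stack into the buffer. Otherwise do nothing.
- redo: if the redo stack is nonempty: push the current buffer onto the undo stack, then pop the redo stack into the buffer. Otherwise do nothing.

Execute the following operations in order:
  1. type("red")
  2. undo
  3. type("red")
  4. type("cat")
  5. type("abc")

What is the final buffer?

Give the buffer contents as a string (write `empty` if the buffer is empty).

Answer: redcatabc

Derivation:
After op 1 (type): buf='red' undo_depth=1 redo_depth=0
After op 2 (undo): buf='(empty)' undo_depth=0 redo_depth=1
After op 3 (type): buf='red' undo_depth=1 redo_depth=0
After op 4 (type): buf='redcat' undo_depth=2 redo_depth=0
After op 5 (type): buf='redcatabc' undo_depth=3 redo_depth=0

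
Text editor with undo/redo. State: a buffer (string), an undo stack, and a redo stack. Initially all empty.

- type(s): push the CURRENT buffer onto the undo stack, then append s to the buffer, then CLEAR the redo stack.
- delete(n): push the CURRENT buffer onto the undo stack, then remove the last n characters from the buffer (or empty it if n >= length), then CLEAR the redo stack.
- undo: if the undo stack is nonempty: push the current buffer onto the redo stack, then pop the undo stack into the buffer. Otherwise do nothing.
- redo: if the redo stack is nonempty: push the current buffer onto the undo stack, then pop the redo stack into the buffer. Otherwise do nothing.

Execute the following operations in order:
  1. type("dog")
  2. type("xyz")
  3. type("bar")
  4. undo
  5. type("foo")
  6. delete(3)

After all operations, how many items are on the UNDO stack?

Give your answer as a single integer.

Answer: 4

Derivation:
After op 1 (type): buf='dog' undo_depth=1 redo_depth=0
After op 2 (type): buf='dogxyz' undo_depth=2 redo_depth=0
After op 3 (type): buf='dogxyzbar' undo_depth=3 redo_depth=0
After op 4 (undo): buf='dogxyz' undo_depth=2 redo_depth=1
After op 5 (type): buf='dogxyzfoo' undo_depth=3 redo_depth=0
After op 6 (delete): buf='dogxyz' undo_depth=4 redo_depth=0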